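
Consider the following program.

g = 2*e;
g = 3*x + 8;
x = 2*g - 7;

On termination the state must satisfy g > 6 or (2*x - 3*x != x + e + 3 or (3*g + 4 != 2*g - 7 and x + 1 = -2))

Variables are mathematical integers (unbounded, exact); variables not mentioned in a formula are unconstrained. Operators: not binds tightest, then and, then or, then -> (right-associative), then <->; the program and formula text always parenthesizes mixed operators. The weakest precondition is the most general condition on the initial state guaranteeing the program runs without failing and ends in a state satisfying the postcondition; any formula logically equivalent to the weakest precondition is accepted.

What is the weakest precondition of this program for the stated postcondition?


Working backward. After the program, the postcondition g > 6 or (2*x - 3*x != x + e + 3 or (3*g + 4 != 2*g - 7 and x + 1 = -2)) must hold; in canonical form it is g > 6 or e + 2*x != -3 or (g != -11 and x = -3).
Before x := 2*g - 7: g > 6 or e + 4*g != 11 or (g != -11 and 2*g = 4)
Before g := 3*x + 8: 3*x > -2 or e + 12*x != -21 or (3*x != -19 and 6*x = -12)
Before g := 2*e: 3*x > -2 or e + 12*x != -21 or (3*x != -19 and 6*x = -12)
Answer: WP = 3*x > -2 or e + 12*x != -21 or (3*x != -19 and 6*x = -12)


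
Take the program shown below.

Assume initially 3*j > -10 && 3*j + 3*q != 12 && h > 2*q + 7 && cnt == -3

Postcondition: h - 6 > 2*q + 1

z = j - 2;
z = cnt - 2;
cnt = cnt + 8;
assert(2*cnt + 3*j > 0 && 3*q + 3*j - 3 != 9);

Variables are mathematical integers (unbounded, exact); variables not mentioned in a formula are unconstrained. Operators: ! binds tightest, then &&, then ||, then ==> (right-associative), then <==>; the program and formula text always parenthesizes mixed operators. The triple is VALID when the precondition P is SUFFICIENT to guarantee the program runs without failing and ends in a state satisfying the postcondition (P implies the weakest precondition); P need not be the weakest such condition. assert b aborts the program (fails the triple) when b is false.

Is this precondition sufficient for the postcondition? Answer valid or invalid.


Working backward. After the program, the postcondition h - 6 > 2*q + 1 must hold; in canonical form it is h > 2*q + 7.
Before assert 2*cnt + 3*j > 0 && 3*q + 3*j - 3 != 9: 2*cnt + 3*j > 0 && 3*j + 3*q != 12 && h > 2*q + 7
Before cnt := cnt + 8: 2*cnt + 3*j > -16 && 3*j + 3*q != 12 && h > 2*q + 7
Before z := cnt - 2: 2*cnt + 3*j > -16 && 3*j + 3*q != 12 && h > 2*q + 7
Before z := j - 2: 2*cnt + 3*j > -16 && 3*j + 3*q != 12 && h > 2*q + 7
The weakest precondition is 2*cnt + 3*j > -16 && 3*j + 3*q != 12 && h > 2*q + 7.
Check whether 3*j > -10 && 3*j + 3*q != 12 && h > 2*q + 7 && cnt == -3 implies it.
Every state satisfying the precondition satisfies the weakest precondition: the implication holds.
Answer: valid


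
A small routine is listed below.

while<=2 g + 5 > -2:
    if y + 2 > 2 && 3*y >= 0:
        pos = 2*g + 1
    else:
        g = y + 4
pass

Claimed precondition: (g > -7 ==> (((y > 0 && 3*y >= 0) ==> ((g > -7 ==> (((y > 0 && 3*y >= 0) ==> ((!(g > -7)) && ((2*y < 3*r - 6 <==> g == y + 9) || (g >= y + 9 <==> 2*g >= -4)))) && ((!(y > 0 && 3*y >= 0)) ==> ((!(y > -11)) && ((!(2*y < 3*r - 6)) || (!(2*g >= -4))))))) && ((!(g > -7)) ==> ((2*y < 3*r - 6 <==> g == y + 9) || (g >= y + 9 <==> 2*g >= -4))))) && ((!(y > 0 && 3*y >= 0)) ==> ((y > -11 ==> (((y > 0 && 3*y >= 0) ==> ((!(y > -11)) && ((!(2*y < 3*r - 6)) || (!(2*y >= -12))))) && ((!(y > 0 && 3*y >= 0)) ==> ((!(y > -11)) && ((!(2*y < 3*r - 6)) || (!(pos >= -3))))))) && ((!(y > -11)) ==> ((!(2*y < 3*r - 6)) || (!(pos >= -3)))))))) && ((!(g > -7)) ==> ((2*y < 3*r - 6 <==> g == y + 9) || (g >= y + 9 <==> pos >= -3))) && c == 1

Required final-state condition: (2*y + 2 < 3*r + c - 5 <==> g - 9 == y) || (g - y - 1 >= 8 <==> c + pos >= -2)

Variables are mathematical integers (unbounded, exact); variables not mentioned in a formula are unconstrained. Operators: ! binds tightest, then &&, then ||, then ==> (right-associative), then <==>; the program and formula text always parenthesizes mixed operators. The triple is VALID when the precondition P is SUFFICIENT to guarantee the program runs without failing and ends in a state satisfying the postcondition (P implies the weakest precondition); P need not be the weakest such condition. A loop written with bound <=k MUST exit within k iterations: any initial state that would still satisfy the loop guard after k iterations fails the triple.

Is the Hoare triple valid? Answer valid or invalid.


Working backward. After the program, the postcondition (2*y + 2 < 3*r + c - 5 <==> g - 9 == y) || (g - y - 1 >= 8 <==> c + pos >= -2) must hold; in canonical form it is (2*y < c + 3*r - 7 <==> g == y + 9) || (g >= y + 9 <==> c + pos >= -2).
Before skip: (2*y < c + 3*r - 7 <==> g == y + 9) || (g >= y + 9 <==> c + pos >= -2)
Before the loop (bound <=2), unroll the exhaustion recursion (WP_0 = exit-now case; WP_j = one more guarded iteration, up to j = 2):
  WP_0: (!(g > -7)) && ((2*y < c + 3*r - 7 <==> g == y + 9) || (g >= y + 9 <==> c + pos >= -2))
  WP_1: (g > -7 ==> (((y > 0 && 3*y >= 0) ==> ((!(g > -7)) && ((2*y < c + 3*r - 7 <==> g == y + 9) || (g >= y + 9 <==> c + 2*g >= -3)))) && ((!(y > 0 && 3*y >= 0)) ==> ((!(y > -11)) && ((!(2*y < c + 3*r - 7)) || (!(c + pos >= -2))))))) && ((!(g > -7)) ==> ((2*y < c + 3*r - 7 <==> g == y + 9) || (g >= y + 9 <==> c + pos >= -2)))
  WP_2: (g > -7 ==> (((y > 0 && 3*y >= 0) ==> ((g > -7 ==> (((y > 0 && 3*y >= 0) ==> ((!(g > -7)) && ((2*y < c + 3*r - 7 <==> g == y + 9) || (g >= y + 9 <==> c + 2*g >= -3)))) && ((!(y > 0 && 3*y >= 0)) ==> ((!(y > -11)) && ((!(2*y < c + 3*r - 7)) || (!(c + 2*g >= -3))))))) && ((!(g > -7)) ==> ((2*y < c + 3*r - 7 <==> g == y + 9) || (g >= y + 9 <==> c + 2*g >= -3))))) && ((!(y > 0 && 3*y >= 0)) ==> ((y > -11 ==> (((y > 0 && 3*y >= 0) ==> ((!(y > -11)) && ((!(2*y < c + 3*r - 7)) || (!(c + 2*y >= -11))))) && ((!(y > 0 && 3*y >= 0)) ==> ((!(y > -11)) && ((!(2*y < c + 3*r - 7)) || (!(c + pos >= -2))))))) && ((!(y > -11)) ==> ((!(2*y < c + 3*r - 7)) || (!(c + pos >= -2)))))))) && ((!(g > -7)) ==> ((2*y < c + 3*r - 7 <==> g == y + 9) || (g >= y + 9 <==> c + pos >= -2)))
So before the loop: (g > -7 ==> (((y > 0 && 3*y >= 0) ==> ((g > -7 ==> (((y > 0 && 3*y >= 0) ==> ((!(g > -7)) && ((2*y < c + 3*r - 7 <==> g == y + 9) || (g >= y + 9 <==> c + 2*g >= -3)))) && ((!(y > 0 && 3*y >= 0)) ==> ((!(y > -11)) && ((!(2*y < c + 3*r - 7)) || (!(c + 2*g >= -3))))))) && ((!(g > -7)) ==> ((2*y < c + 3*r - 7 <==> g == y + 9) || (g >= y + 9 <==> c + 2*g >= -3))))) && ((!(y > 0 && 3*y >= 0)) ==> ((y > -11 ==> (((y > 0 && 3*y >= 0) ==> ((!(y > -11)) && ((!(2*y < c + 3*r - 7)) || (!(c + 2*y >= -11))))) && ((!(y > 0 && 3*y >= 0)) ==> ((!(y > -11)) && ((!(2*y < c + 3*r - 7)) || (!(c + pos >= -2))))))) && ((!(y > -11)) ==> ((!(2*y < c + 3*r - 7)) || (!(c + pos >= -2)))))))) && ((!(g > -7)) ==> ((2*y < c + 3*r - 7 <==> g == y + 9) || (g >= y + 9 <==> c + pos >= -2)))
The weakest precondition is (g > -7 ==> (((y > 0 && 3*y >= 0) ==> ((g > -7 ==> (((y > 0 && 3*y >= 0) ==> ((!(g > -7)) && ((2*y < c + 3*r - 7 <==> g == y + 9) || (g >= y + 9 <==> c + 2*g >= -3)))) && ((!(y > 0 && 3*y >= 0)) ==> ((!(y > -11)) && ((!(2*y < c + 3*r - 7)) || (!(c + 2*g >= -3))))))) && ((!(g > -7)) ==> ((2*y < c + 3*r - 7 <==> g == y + 9) || (g >= y + 9 <==> c + 2*g >= -3))))) && ((!(y > 0 && 3*y >= 0)) ==> ((y > -11 ==> (((y > 0 && 3*y >= 0) ==> ((!(y > -11)) && ((!(2*y < c + 3*r - 7)) || (!(c + 2*y >= -11))))) && ((!(y > 0 && 3*y >= 0)) ==> ((!(y > -11)) && ((!(2*y < c + 3*r - 7)) || (!(c + pos >= -2))))))) && ((!(y > -11)) ==> ((!(2*y < c + 3*r - 7)) || (!(c + pos >= -2)))))))) && ((!(g > -7)) ==> ((2*y < c + 3*r - 7 <==> g == y + 9) || (g >= y + 9 <==> c + pos >= -2))).
Check whether (g > -7 ==> (((y > 0 && 3*y >= 0) ==> ((g > -7 ==> (((y > 0 && 3*y >= 0) ==> ((!(g > -7)) && ((2*y < 3*r - 6 <==> g == y + 9) || (g >= y + 9 <==> 2*g >= -4)))) && ((!(y > 0 && 3*y >= 0)) ==> ((!(y > -11)) && ((!(2*y < 3*r - 6)) || (!(2*g >= -4))))))) && ((!(g > -7)) ==> ((2*y < 3*r - 6 <==> g == y + 9) || (g >= y + 9 <==> 2*g >= -4))))) && ((!(y > 0 && 3*y >= 0)) ==> ((y > -11 ==> (((y > 0 && 3*y >= 0) ==> ((!(y > -11)) && ((!(2*y < 3*r - 6)) || (!(2*y >= -12))))) && ((!(y > 0 && 3*y >= 0)) ==> ((!(y > -11)) && ((!(2*y < 3*r - 6)) || (!(pos >= -3))))))) && ((!(y > -11)) ==> ((!(2*y < 3*r - 6)) || (!(pos >= -3)))))))) && ((!(g > -7)) ==> ((2*y < 3*r - 6 <==> g == y + 9) || (g >= y + 9 <==> pos >= -3))) && c == 1 implies it.
Every state satisfying the precondition satisfies the weakest precondition: the implication holds.
Answer: valid


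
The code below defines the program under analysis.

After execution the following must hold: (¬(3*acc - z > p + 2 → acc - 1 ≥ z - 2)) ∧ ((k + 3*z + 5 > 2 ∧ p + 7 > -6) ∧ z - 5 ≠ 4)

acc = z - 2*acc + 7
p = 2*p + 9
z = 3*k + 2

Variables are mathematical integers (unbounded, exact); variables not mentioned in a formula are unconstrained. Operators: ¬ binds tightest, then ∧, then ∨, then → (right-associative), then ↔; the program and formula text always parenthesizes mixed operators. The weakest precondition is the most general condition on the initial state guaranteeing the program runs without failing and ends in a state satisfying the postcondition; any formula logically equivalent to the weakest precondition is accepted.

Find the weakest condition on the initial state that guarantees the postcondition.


Working backward. After the program, the postcondition (¬(3*acc - z > p + 2 → acc - 1 ≥ z - 2)) ∧ ((k + 3*z + 5 > 2 ∧ p + 7 > -6) ∧ z - 5 ≠ 4) must hold; in canonical form it is (¬(3*acc > p + z + 2 → acc ≥ z - 1)) ∧ k + 3*z > -3 ∧ p > -13 ∧ z ≠ 9.
Before z := 3*k + 2: (¬(3*acc > 3*k + p + 4 → acc ≥ 3*k + 1)) ∧ 10*k > -9 ∧ p > -13 ∧ 3*k ≠ 7
Before p := 2*p + 9: (¬(3*acc > 3*k + 2*p + 13 → acc ≥ 3*k + 1)) ∧ 10*k > -9 ∧ 2*p > -22 ∧ 3*k ≠ 7
Before acc := z - 2*acc + 7: (¬(3*z > 6*acc + 3*k + 2*p - 8 → z ≥ 2*acc + 3*k - 6)) ∧ 10*k > -9 ∧ 2*p > -22 ∧ 3*k ≠ 7
Answer: WP = (¬(3*z > 6*acc + 3*k + 2*p - 8 → z ≥ 2*acc + 3*k - 6)) ∧ 10*k > -9 ∧ 2*p > -22 ∧ 3*k ≠ 7


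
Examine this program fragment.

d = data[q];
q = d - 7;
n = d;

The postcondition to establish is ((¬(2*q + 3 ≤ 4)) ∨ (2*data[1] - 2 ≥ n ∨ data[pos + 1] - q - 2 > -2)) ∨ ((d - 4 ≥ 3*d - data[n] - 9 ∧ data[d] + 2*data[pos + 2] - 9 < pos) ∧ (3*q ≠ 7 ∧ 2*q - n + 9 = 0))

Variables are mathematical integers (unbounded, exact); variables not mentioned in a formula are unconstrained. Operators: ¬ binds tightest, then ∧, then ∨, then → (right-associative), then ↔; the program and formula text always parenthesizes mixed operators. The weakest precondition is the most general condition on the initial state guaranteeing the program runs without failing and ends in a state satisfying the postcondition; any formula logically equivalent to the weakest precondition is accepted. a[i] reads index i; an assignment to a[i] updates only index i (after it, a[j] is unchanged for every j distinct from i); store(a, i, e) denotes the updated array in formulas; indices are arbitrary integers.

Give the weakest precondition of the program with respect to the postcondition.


Working backward. After the program, the postcondition ((¬(2*q + 3 ≤ 4)) ∨ (2*data[1] - 2 ≥ n ∨ data[pos + 1] - q - 2 > -2)) ∨ ((d - 4 ≥ 3*d - data[n] - 9 ∧ data[d] + 2*data[pos + 2] - 9 < pos) ∧ (3*q ≠ 7 ∧ 2*q - n + 9 = 0)) must hold; in canonical form it is (¬(2*q ≤ 1)) ∨ 2*data[1] ≥ n + 2 ∨ data[pos + 1] > q ∨ (data[n] ≥ 2*d - 5 ∧ 2*data[pos + 2] + data[d] < pos + 9 ∧ 3*q ≠ 7 ∧ 2*q = n - 9).
Before n := d: (¬(2*q ≤ 1)) ∨ 2*data[1] ≥ d + 2 ∨ data[pos + 1] > q ∨ (data[d] ≥ 2*d - 5 ∧ 2*data[pos + 2] + data[d] < pos + 9 ∧ 3*q ≠ 7 ∧ 2*q = d - 9)
Before q := d - 7: (¬(2*d ≤ 15)) ∨ 2*data[1] ≥ d + 2 ∨ data[pos + 1] > d - 7 ∨ (data[d] ≥ 2*d - 5 ∧ 2*data[pos + 2] + data[d] < pos + 9 ∧ 3*d ≠ 28 ∧ d = 5)
Before d := data[q]: (¬(2*data[q] ≤ 15)) ∨ 2*data[1] ≥ data[q] + 2 ∨ data[pos + 1] > data[q] - 7 ∨ (data[data[q]] ≥ 2*data[q] - 5 ∧ 2*data[pos + 2] + data[data[q]] < pos + 9 ∧ 3*data[q] ≠ 28 ∧ data[q] = 5)
Answer: WP = (¬(2*data[q] ≤ 15)) ∨ 2*data[1] ≥ data[q] + 2 ∨ data[pos + 1] > data[q] - 7 ∨ (data[data[q]] ≥ 2*data[q] - 5 ∧ 2*data[pos + 2] + data[data[q]] < pos + 9 ∧ 3*data[q] ≠ 28 ∧ data[q] = 5)


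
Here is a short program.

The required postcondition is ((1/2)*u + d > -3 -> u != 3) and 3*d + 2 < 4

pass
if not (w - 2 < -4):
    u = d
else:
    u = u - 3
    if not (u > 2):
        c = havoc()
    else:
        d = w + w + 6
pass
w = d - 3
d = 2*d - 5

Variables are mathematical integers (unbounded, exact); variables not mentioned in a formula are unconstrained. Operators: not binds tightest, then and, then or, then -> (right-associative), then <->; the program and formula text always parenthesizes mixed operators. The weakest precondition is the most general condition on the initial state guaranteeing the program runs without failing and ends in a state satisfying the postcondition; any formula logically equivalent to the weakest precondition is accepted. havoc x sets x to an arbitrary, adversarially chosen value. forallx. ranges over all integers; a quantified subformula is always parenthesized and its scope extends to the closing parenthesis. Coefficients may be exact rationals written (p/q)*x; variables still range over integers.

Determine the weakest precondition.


Working backward. After the program, the postcondition ((1/2)*u + d > -3 -> u != 3) and 3*d + 2 < 4 must hold; in canonical form it is (d + (1/2)*u > -3 -> u != 3) and 3*d < 2.
Before d := 2*d - 5: (2*d + (1/2)*u > 2 -> u != 3) and 6*d < 17
Before w := d - 3: (2*d + (1/2)*u > 2 -> u != 3) and 6*d < 17
Before skip: (2*d + (1/2)*u > 2 -> u != 3) and 6*d < 17
Then branch requires ((5/2)*d > 2 -> d != 3) and 6*d < 17; else branch requires ((not (u > 5)) -> ((2*d + (1/2)*u > 7/2 -> u != 6) and 6*d < 17)) and (u > 5 -> (((1/2)*u + 4*w > -17/2 -> u != 6) and 12*w < -19)).
Before the if: ((not (w < -2)) -> (((5/2)*d > 2 -> d != 3) and 6*d < 17)) and (w < -2 -> (((not (u > 5)) -> ((2*d + (1/2)*u > 7/2 -> u != 6) and 6*d < 17)) and (u > 5 -> (((1/2)*u + 4*w > -17/2 -> u != 6) and 12*w < -19))))
Before skip: ((not (w < -2)) -> (((5/2)*d > 2 -> d != 3) and 6*d < 17)) and (w < -2 -> (((not (u > 5)) -> ((2*d + (1/2)*u > 7/2 -> u != 6) and 6*d < 17)) and (u > 5 -> (((1/2)*u + 4*w > -17/2 -> u != 6) and 12*w < -19))))
Answer: WP = ((not (w < -2)) -> (((5/2)*d > 2 -> d != 3) and 6*d < 17)) and (w < -2 -> (((not (u > 5)) -> ((2*d + (1/2)*u > 7/2 -> u != 6) and 6*d < 17)) and (u > 5 -> (((1/2)*u + 4*w > -17/2 -> u != 6) and 12*w < -19))))


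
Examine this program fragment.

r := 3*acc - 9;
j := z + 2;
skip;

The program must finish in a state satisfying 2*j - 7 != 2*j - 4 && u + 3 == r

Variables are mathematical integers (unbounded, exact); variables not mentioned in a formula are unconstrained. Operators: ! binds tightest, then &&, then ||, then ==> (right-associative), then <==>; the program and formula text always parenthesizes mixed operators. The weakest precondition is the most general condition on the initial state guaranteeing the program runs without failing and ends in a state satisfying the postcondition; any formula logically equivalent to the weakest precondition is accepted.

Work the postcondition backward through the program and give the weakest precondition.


Working backward. After the program, the postcondition 2*j - 7 != 2*j - 4 && u + 3 == r must hold; in canonical form it is u == r - 3.
Before skip: u == r - 3
Before j := z + 2: u == r - 3
Before r := 3*acc - 9: u == 3*acc - 12
Answer: WP = u == 3*acc - 12


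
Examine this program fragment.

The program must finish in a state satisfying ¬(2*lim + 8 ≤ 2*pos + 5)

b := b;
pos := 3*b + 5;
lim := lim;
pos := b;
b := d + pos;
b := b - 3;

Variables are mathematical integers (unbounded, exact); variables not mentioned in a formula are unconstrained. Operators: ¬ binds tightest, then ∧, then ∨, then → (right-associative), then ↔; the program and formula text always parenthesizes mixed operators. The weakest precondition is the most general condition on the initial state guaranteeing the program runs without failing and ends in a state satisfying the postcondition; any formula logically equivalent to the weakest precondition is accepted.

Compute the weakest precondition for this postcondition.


Working backward. After the program, the postcondition ¬(2*lim + 8 ≤ 2*pos + 5) must hold; in canonical form it is ¬(2*lim ≤ 2*pos - 3).
Before b := b - 3: ¬(2*lim ≤ 2*pos - 3)
Before b := d + pos: ¬(2*lim ≤ 2*pos - 3)
Before pos := b: ¬(2*lim ≤ 2*b - 3)
Before lim := lim: ¬(2*lim ≤ 2*b - 3)
Before pos := 3*b + 5: ¬(2*lim ≤ 2*b - 3)
Before b := b: ¬(2*lim ≤ 2*b - 3)
Answer: WP = ¬(2*lim ≤ 2*b - 3)


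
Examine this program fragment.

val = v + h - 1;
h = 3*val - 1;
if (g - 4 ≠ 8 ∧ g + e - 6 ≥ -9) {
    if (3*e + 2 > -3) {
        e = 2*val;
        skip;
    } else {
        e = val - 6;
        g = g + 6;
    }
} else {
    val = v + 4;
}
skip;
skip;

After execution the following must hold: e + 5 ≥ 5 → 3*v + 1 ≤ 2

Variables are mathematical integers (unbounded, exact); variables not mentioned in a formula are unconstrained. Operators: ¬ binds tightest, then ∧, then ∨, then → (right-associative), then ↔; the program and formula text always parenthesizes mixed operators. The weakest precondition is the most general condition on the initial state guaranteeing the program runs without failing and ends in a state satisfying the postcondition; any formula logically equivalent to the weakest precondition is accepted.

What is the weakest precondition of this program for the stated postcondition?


Working backward. After the program, the postcondition e + 5 ≥ 5 → 3*v + 1 ≤ 2 must hold; in canonical form it is e ≥ 0 → 3*v ≤ 1.
Before skip: e ≥ 0 → 3*v ≤ 1
Before skip: e ≥ 0 → 3*v ≤ 1
Then branch requires (3*e > -5 → (2*val ≥ 0 → 3*v ≤ 1)) ∧ ((¬(3*e > -5)) → (val ≥ 6 → 3*v ≤ 1)); else branch requires e ≥ 0 → 3*v ≤ 1.
Before the if: ((g ≠ 12 ∧ e + g ≥ -3) → ((3*e > -5 → (2*val ≥ 0 → 3*v ≤ 1)) ∧ ((¬(3*e > -5)) → (val ≥ 6 → 3*v ≤ 1)))) ∧ ((¬(g ≠ 12 ∧ e + g ≥ -3)) → (e ≥ 0 → 3*v ≤ 1))
Before h := 3*val - 1: ((g ≠ 12 ∧ e + g ≥ -3) → ((3*e > -5 → (2*val ≥ 0 → 3*v ≤ 1)) ∧ ((¬(3*e > -5)) → (val ≥ 6 → 3*v ≤ 1)))) ∧ ((¬(g ≠ 12 ∧ e + g ≥ -3)) → (e ≥ 0 → 3*v ≤ 1))
Before val := v + h - 1: ((g ≠ 12 ∧ e + g ≥ -3) → ((3*e > -5 → (2*h + 2*v ≥ 2 → 3*v ≤ 1)) ∧ ((¬(3*e > -5)) → (h + v ≥ 7 → 3*v ≤ 1)))) ∧ ((¬(g ≠ 12 ∧ e + g ≥ -3)) → (e ≥ 0 → 3*v ≤ 1))
Answer: WP = ((g ≠ 12 ∧ e + g ≥ -3) → ((3*e > -5 → (2*h + 2*v ≥ 2 → 3*v ≤ 1)) ∧ ((¬(3*e > -5)) → (h + v ≥ 7 → 3*v ≤ 1)))) ∧ ((¬(g ≠ 12 ∧ e + g ≥ -3)) → (e ≥ 0 → 3*v ≤ 1))


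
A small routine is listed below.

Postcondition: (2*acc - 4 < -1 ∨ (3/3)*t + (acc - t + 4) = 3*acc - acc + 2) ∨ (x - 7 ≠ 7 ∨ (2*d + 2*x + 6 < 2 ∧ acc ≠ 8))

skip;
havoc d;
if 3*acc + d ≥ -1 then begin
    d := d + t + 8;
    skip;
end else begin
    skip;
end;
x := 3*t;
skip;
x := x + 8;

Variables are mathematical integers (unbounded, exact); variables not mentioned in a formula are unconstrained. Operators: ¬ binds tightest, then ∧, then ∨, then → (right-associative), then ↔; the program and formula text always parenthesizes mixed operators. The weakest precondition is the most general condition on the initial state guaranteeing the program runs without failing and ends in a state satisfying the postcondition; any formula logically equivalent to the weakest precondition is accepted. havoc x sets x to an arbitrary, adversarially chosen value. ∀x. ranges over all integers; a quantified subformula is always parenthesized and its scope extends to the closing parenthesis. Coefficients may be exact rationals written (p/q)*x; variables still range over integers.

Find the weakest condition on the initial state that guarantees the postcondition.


Working backward. After the program, the postcondition (2*acc - 4 < -1 ∨ (3/3)*t + (acc - t + 4) = 3*acc - acc + 2) ∨ (x - 7 ≠ 7 ∨ (2*d + 2*x + 6 < 2 ∧ acc ≠ 8)) must hold; in canonical form it is 2*acc < 3 ∨ acc = 2 ∨ x ≠ 14 ∨ (2*d + 2*x < -4 ∧ acc ≠ 8).
Before x := x + 8: 2*acc < 3 ∨ acc = 2 ∨ x ≠ 6 ∨ (2*d + 2*x < -20 ∧ acc ≠ 8)
Before skip: 2*acc < 3 ∨ acc = 2 ∨ x ≠ 6 ∨ (2*d + 2*x < -20 ∧ acc ≠ 8)
Before x := 3*t: 2*acc < 3 ∨ acc = 2 ∨ 3*t ≠ 6 ∨ (2*d + 6*t < -20 ∧ acc ≠ 8)
Then branch requires 2*acc < 3 ∨ acc = 2 ∨ 3*t ≠ 6 ∨ (2*d + 8*t < -36 ∧ acc ≠ 8); else branch requires 2*acc < 3 ∨ acc = 2 ∨ 3*t ≠ 6 ∨ (2*d + 6*t < -20 ∧ acc ≠ 8).
Before the if: (3*acc + d ≥ -1 → (2*acc < 3 ∨ acc = 2 ∨ 3*t ≠ 6 ∨ (2*d + 8*t < -36 ∧ acc ≠ 8))) ∧ ((¬(3*acc + d ≥ -1)) → (2*acc < 3 ∨ acc = 2 ∨ 3*t ≠ 6 ∨ (2*d + 6*t < -20 ∧ acc ≠ 8)))
Before havoc d: ∀d_1. ((3*acc + d_1 ≥ -1 → (2*acc < 3 ∨ acc = 2 ∨ 3*t ≠ 6 ∨ (2*d_1 + 8*t < -36 ∧ acc ≠ 8))) ∧ ((¬(3*acc + d_1 ≥ -1)) → (2*acc < 3 ∨ acc = 2 ∨ 3*t ≠ 6 ∨ (2*d_1 + 6*t < -20 ∧ acc ≠ 8))))
Before skip: ∀d_1. ((3*acc + d_1 ≥ -1 → (2*acc < 3 ∨ acc = 2 ∨ 3*t ≠ 6 ∨ (2*d_1 + 8*t < -36 ∧ acc ≠ 8))) ∧ ((¬(3*acc + d_1 ≥ -1)) → (2*acc < 3 ∨ acc = 2 ∨ 3*t ≠ 6 ∨ (2*d_1 + 6*t < -20 ∧ acc ≠ 8))))
Answer: WP = ∀d_1. ((3*acc + d_1 ≥ -1 → (2*acc < 3 ∨ acc = 2 ∨ 3*t ≠ 6 ∨ (2*d_1 + 8*t < -36 ∧ acc ≠ 8))) ∧ ((¬(3*acc + d_1 ≥ -1)) → (2*acc < 3 ∨ acc = 2 ∨ 3*t ≠ 6 ∨ (2*d_1 + 6*t < -20 ∧ acc ≠ 8))))


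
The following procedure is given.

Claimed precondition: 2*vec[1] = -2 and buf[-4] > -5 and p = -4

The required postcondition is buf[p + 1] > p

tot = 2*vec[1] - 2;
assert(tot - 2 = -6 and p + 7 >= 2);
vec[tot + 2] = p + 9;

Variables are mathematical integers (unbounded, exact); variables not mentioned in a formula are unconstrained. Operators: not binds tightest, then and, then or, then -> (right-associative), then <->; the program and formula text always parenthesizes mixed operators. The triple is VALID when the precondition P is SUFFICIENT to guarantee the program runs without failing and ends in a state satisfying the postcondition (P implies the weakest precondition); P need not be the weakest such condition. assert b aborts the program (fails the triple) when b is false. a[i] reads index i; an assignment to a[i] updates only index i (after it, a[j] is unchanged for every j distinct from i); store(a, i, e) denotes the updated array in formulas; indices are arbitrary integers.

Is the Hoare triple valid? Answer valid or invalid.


Working backward. After the program, buf[p + 1] > p must hold.
Before vec[tot + 2] := p + 9: buf[p + 1] > p
Before assert tot - 2 = -6 and p + 7 >= 2: tot = -4 and p >= -5 and buf[p + 1] > p
Before tot := 2*vec[1] - 2: 2*vec[1] = -2 and p >= -5 and buf[p + 1] > p
The weakest precondition is 2*vec[1] = -2 and p >= -5 and buf[p + 1] > p.
Check whether 2*vec[1] = -2 and buf[-4] > -5 and p = -4 implies it.
Countermodel: at the initial state buf = {[-4] = 0, [-3] = -17426, [1] = -17426, elsewhere -17426}, p = -4, vec = {[-4] = -1, [-3] = -1, [1] = -1, elsewhere -1}, the precondition holds but the weakest precondition fails.
Answer: invalid


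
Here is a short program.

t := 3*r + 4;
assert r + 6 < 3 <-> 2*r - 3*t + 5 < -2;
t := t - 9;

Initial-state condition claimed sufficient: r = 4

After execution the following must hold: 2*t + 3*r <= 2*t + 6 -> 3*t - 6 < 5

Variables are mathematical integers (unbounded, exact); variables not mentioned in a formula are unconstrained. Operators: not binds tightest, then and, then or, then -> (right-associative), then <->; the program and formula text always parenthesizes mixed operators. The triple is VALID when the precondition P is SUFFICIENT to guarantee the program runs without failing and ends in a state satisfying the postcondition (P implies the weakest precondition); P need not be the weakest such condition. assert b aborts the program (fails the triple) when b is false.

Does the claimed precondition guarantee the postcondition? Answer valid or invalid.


Working backward. After the program, the postcondition 2*t + 3*r <= 2*t + 6 -> 3*t - 6 < 5 must hold; in canonical form it is 3*r <= 6 -> 3*t < 11.
Before t := t - 9: 3*r <= 6 -> 3*t < 38
Before assert r + 6 < 3 <-> 2*r - 3*t + 5 < -2: (r < -3 <-> 2*r < 3*t - 7) and (3*r <= 6 -> 3*t < 38)
Before t := 3*r + 4: (r < -3 <-> 7*r > -5) and (3*r <= 6 -> 9*r < 26)
The weakest precondition is (r < -3 <-> 7*r > -5) and (3*r <= 6 -> 9*r < 26).
Check whether r = 4 implies it.
Countermodel: at the initial state r = 4, the precondition holds but the weakest precondition fails.
Answer: invalid


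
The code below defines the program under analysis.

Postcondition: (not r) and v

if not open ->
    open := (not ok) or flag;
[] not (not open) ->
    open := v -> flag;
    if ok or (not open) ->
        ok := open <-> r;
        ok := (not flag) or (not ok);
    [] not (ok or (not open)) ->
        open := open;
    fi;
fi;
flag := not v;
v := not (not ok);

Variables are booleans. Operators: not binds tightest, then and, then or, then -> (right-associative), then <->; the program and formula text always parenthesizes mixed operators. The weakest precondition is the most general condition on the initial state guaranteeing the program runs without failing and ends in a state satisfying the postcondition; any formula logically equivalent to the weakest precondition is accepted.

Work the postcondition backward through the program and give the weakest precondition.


Working backward. After the program, (not r) and v must hold.
Before v := not (not ok): (not r) and ok
Before flag := not v: (not r) and ok
Then branch requires (not r) and ok; else branch requires ((ok or (not (v -> flag))) -> ((not r) and ((not flag) or (not ((v -> flag) <-> r))))) and ((not (ok or (not (v -> flag)))) -> ((not r) and ok)).
Before the if: ((not open) -> ((not r) and ok)) and (open -> (((ok or (not (v -> flag))) -> ((not r) and ((not flag) or (not ((v -> flag) <-> r))))) and ((not (ok or (not (v -> flag)))) -> ((not r) and ok))))
Answer: WP = ((not open) -> ((not r) and ok)) and (open -> (((ok or (not (v -> flag))) -> ((not r) and ((not flag) or (not ((v -> flag) <-> r))))) and ((not (ok or (not (v -> flag)))) -> ((not r) and ok))))


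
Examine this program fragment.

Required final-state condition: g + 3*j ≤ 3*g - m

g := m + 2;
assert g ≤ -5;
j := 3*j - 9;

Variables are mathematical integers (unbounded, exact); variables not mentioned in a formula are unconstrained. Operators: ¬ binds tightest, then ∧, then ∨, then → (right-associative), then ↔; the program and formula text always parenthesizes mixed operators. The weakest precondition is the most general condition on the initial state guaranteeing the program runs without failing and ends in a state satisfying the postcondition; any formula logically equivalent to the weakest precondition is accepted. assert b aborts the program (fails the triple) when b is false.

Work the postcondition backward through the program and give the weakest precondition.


Working backward. After the program, the postcondition g + 3*j ≤ 3*g - m must hold; in canonical form it is 3*j + m ≤ 2*g.
Before j := 3*j - 9: 9*j + m ≤ 2*g + 27
Before assert g ≤ -5: g ≤ -5 ∧ 9*j + m ≤ 2*g + 27
Before g := m + 2: m ≤ -7 ∧ 9*j ≤ m + 31
Answer: WP = m ≤ -7 ∧ 9*j ≤ m + 31


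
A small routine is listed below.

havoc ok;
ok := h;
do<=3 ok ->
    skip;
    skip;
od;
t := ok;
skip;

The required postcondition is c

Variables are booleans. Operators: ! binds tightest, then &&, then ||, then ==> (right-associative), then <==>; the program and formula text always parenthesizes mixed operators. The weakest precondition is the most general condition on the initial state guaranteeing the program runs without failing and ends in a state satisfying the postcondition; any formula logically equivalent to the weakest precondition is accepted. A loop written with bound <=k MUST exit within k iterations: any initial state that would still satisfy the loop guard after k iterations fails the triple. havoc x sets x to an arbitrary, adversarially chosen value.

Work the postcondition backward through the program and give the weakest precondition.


Working backward. After the program, c must hold.
Before skip: c
Before t := ok: c
Before the loop (bound <=3), unroll the exhaustion recursion (WP_0 = exit-now case; WP_j = one more guarded iteration, up to j = 3):
  WP_0: (!ok) && c
  WP_1: (ok ==> ((!ok) && c)) && ((!ok) ==> c)
  WP_2: (ok ==> ((ok ==> ((!ok) && c)) && ((!ok) ==> c))) && ((!ok) ==> c)
  WP_3: (ok ==> ((ok ==> ((ok ==> ((!ok) && c)) && ((!ok) ==> c))) && ((!ok) ==> c))) && ((!ok) ==> c)
So before the loop: (ok ==> ((ok ==> ((ok ==> ((!ok) && c)) && ((!ok) ==> c))) && ((!ok) ==> c))) && ((!ok) ==> c)
Before ok := h: (h ==> ((h ==> ((h ==> ((!h) && c)) && ((!h) ==> c))) && ((!h) ==> c))) && ((!h) ==> c)
Before havoc ok: (h ==> ((h ==> ((h ==> ((!h) && c)) && ((!h) ==> c))) && ((!h) ==> c))) && ((!h) ==> c)
Answer: WP = (h ==> ((h ==> ((h ==> ((!h) && c)) && ((!h) ==> c))) && ((!h) ==> c))) && ((!h) ==> c)


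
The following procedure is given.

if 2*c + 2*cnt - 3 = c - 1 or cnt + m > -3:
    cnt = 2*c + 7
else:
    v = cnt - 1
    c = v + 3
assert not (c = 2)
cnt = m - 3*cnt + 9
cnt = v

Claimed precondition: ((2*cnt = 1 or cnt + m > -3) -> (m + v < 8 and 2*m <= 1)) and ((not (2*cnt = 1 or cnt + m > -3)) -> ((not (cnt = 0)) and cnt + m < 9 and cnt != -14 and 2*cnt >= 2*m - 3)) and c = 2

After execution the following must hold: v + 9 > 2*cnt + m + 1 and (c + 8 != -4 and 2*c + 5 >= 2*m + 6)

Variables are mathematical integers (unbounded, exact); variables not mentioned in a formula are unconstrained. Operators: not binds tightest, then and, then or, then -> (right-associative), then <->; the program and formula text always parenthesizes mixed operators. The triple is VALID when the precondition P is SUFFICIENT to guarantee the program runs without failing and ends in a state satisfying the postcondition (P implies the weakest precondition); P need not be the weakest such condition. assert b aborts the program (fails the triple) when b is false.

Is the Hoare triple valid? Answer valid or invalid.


Working backward. After the program, the postcondition v + 9 > 2*cnt + m + 1 and (c + 8 != -4 and 2*c + 5 >= 2*m + 6) must hold; in canonical form it is v > 2*cnt + m - 8 and c != -12 and 2*c >= 2*m + 1.
Before cnt := v: m + v < 8 and c != -12 and 2*c >= 2*m + 1
Before cnt := m - 3*cnt + 9: m + v < 8 and c != -12 and 2*c >= 2*m + 1
Before assert not (c = 2): (not (c = 2)) and m + v < 8 and c != -12 and 2*c >= 2*m + 1
Then branch requires (not (c = 2)) and m + v < 8 and c != -12 and 2*c >= 2*m + 1; else branch requires (not (cnt = 0)) and cnt + m < 9 and cnt != -14 and 2*cnt >= 2*m - 3.
Before the if: ((c + 2*cnt = 2 or cnt + m > -3) -> ((not (c = 2)) and m + v < 8 and c != -12 and 2*c >= 2*m + 1)) and ((not (c + 2*cnt = 2 or cnt + m > -3)) -> ((not (cnt = 0)) and cnt + m < 9 and cnt != -14 and 2*cnt >= 2*m - 3))
The weakest precondition is ((c + 2*cnt = 2 or cnt + m > -3) -> ((not (c = 2)) and m + v < 8 and c != -12 and 2*c >= 2*m + 1)) and ((not (c + 2*cnt = 2 or cnt + m > -3)) -> ((not (cnt = 0)) and cnt + m < 9 and cnt != -14 and 2*cnt >= 2*m - 3)).
Check whether ((2*cnt = 1 or cnt + m > -3) -> (m + v < 8 and 2*m <= 1)) and ((not (2*cnt = 1 or cnt + m > -3)) -> ((not (cnt = 0)) and cnt + m < 9 and cnt != -14 and 2*cnt >= 2*m - 3)) and c = 2 implies it.
Countermodel: at the initial state c = 2, cnt = -2, m = 0, v = 7, the precondition holds but the weakest precondition fails.
Answer: invalid


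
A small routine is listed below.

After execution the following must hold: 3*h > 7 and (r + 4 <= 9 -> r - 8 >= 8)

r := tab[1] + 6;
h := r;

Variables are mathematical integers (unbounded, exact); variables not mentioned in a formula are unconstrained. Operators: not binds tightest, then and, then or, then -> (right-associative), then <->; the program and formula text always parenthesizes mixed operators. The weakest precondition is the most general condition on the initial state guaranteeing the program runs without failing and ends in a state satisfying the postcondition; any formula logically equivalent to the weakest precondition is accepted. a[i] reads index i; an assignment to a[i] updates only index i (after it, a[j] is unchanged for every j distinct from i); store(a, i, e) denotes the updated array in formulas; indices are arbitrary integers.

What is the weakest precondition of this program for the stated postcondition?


Working backward. After the program, the postcondition 3*h > 7 and (r + 4 <= 9 -> r - 8 >= 8) must hold; in canonical form it is 3*h > 7 and (r <= 5 -> r >= 16).
Before h := r: 3*r > 7 and (r <= 5 -> r >= 16)
Before r := tab[1] + 6: 3*tab[1] > -11 and (tab[1] <= -1 -> tab[1] >= 10)
Answer: WP = 3*tab[1] > -11 and (tab[1] <= -1 -> tab[1] >= 10)


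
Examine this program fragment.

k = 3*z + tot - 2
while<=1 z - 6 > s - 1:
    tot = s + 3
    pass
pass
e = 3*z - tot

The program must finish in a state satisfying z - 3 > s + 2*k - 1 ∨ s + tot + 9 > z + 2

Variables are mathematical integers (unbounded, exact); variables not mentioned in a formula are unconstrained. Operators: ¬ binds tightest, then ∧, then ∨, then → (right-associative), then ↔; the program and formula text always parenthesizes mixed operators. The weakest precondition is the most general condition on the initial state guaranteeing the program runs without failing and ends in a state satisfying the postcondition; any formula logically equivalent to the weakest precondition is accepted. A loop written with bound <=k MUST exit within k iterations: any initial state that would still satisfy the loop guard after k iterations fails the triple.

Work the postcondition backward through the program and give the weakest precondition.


Working backward. After the program, the postcondition z - 3 > s + 2*k - 1 ∨ s + tot + 9 > z + 2 must hold; in canonical form it is z > 2*k + s + 2 ∨ s + tot > z - 7.
Before e := 3*z - tot: z > 2*k + s + 2 ∨ s + tot > z - 7
Before skip: z > 2*k + s + 2 ∨ s + tot > z - 7
Before the loop (bound <=1), unroll the exhaustion recursion (WP_0 = exit-now case; WP_j = one more guarded iteration, up to j = 1):
  WP_0: (¬(z > s + 5)) ∧ (z > 2*k + s + 2 ∨ s + tot > z - 7)
  WP_1: (z > s + 5 → ((¬(z > s + 5)) ∧ (z > 2*k + s + 2 ∨ 2*s > z - 10))) ∧ ((¬(z > s + 5)) → (z > 2*k + s + 2 ∨ s + tot > z - 7))
So before the loop: (z > s + 5 → ((¬(z > s + 5)) ∧ (z > 2*k + s + 2 ∨ 2*s > z - 10))) ∧ ((¬(z > s + 5)) → (z > 2*k + s + 2 ∨ s + tot > z - 7))
Before k := 3*z + tot - 2: (z > s + 5 → ((¬(z > s + 5)) ∧ (s + 2*tot + 5*z < 2 ∨ 2*s > z - 10))) ∧ ((¬(z > s + 5)) → (s + 2*tot + 5*z < 2 ∨ s + tot > z - 7))
Answer: WP = (z > s + 5 → ((¬(z > s + 5)) ∧ (s + 2*tot + 5*z < 2 ∨ 2*s > z - 10))) ∧ ((¬(z > s + 5)) → (s + 2*tot + 5*z < 2 ∨ s + tot > z - 7))


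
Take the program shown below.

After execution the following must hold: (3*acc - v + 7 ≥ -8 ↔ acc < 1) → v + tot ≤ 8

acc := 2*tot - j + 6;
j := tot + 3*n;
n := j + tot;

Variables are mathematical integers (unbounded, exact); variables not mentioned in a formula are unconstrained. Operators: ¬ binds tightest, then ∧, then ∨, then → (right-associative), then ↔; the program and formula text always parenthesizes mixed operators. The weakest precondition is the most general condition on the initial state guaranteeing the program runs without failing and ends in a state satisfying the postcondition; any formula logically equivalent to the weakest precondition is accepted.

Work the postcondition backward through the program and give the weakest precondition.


Working backward. After the program, the postcondition (3*acc - v + 7 ≥ -8 ↔ acc < 1) → v + tot ≤ 8 must hold; in canonical form it is (3*acc ≥ v - 15 ↔ acc < 1) → tot + v ≤ 8.
Before n := j + tot: (3*acc ≥ v - 15 ↔ acc < 1) → tot + v ≤ 8
Before j := tot + 3*n: (3*acc ≥ v - 15 ↔ acc < 1) → tot + v ≤ 8
Before acc := 2*tot - j + 6: (6*tot ≥ 3*j + v - 33 ↔ 2*tot < j - 5) → tot + v ≤ 8
Answer: WP = (6*tot ≥ 3*j + v - 33 ↔ 2*tot < j - 5) → tot + v ≤ 8


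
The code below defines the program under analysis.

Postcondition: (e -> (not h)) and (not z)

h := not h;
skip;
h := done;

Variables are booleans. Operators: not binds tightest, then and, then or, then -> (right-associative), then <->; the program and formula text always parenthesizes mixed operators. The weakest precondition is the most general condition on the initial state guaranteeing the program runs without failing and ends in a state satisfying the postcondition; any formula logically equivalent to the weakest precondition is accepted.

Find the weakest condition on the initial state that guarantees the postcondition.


Working backward. After the program, (e -> (not h)) and (not z) must hold.
Before h := done: (e -> (not done)) and (not z)
Before skip: (e -> (not done)) and (not z)
Before h := not h: (e -> (not done)) and (not z)
Answer: WP = (e -> (not done)) and (not z)


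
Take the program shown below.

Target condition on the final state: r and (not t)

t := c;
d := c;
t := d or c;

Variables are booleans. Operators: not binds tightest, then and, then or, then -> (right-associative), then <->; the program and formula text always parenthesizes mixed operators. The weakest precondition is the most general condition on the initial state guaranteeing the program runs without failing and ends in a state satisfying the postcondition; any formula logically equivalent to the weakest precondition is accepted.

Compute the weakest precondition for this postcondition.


Working backward. After the program, r and (not t) must hold.
Before t := d or c: r and (not (d or c))
Before d := c: r and (not c)
Before t := c: r and (not c)
Answer: WP = r and (not c)


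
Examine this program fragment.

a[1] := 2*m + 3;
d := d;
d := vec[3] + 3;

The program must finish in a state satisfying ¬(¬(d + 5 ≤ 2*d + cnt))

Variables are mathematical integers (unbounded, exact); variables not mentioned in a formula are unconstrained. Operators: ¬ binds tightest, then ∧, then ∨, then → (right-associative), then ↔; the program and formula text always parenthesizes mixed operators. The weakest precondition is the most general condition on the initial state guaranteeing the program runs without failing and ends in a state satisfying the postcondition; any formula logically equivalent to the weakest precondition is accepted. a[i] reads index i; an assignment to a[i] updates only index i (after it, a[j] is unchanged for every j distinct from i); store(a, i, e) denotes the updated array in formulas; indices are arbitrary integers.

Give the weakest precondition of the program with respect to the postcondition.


Working backward. After the program, the postcondition ¬(¬(d + 5 ≤ 2*d + cnt)) must hold; in canonical form it is cnt + d ≥ 5.
Before d := vec[3] + 3: vec[3] + cnt ≥ 2
Before d := d: vec[3] + cnt ≥ 2
Before a[1] := 2*m + 3: vec[3] + cnt ≥ 2
Answer: WP = vec[3] + cnt ≥ 2


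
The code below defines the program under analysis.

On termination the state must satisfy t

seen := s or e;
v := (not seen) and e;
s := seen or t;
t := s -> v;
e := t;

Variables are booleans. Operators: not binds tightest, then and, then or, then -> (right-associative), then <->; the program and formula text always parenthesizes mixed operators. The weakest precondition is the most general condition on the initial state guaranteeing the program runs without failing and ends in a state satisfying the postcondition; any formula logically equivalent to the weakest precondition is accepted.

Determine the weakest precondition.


Working backward. After the program, t must hold.
Before e := t: t
Before t := s -> v: s -> v
Before s := seen or t: (seen or t) -> v
Before v := (not seen) and e: (seen or t) -> ((not seen) and e)
Before seen := s or e: (s or e or t) -> ((not (s or e)) and e)
Answer: WP = (s or e or t) -> ((not (s or e)) and e)
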